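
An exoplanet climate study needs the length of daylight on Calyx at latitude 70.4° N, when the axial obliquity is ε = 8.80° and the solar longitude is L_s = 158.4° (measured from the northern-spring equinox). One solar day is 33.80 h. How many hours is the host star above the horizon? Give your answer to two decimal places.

Solar declination: sin δ = sin ε · sin L_s = sin 8.80° × sin 158.4° = 0.05632, so δ = +3.228°.
cos h₀ = −tan ϕ · tan δ = −tan(+70.4°) × tan(+3.228°) = -0.1584, so h₀ = 1.7299 rad = 99.11°.
Daylight = 2h₀/(2π) × 33.80 h = (1.7299/π) × 33.80 = 18.61 h.

18.61 h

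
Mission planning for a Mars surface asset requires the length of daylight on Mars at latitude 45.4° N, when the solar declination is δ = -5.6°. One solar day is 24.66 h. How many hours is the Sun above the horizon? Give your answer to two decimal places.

11.55 h

cos H₀ = −tan φ · tan δ = −tan(+45.4°) × tan(-5.600°) = 0.0994, so H₀ = 1.4712 rad = 84.29°.
Daylight = 2H₀/(2π) × 24.66 h = (1.4712/π) × 24.66 = 11.55 h.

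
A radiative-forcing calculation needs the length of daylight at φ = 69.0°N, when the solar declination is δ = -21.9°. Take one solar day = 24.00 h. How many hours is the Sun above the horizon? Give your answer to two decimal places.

cos H₀ = −tan φ · tan δ = 1.0472 ≥ 1, so the Sun never rises (polar night) and H₀ = 0.
Daylight = 2H₀/(2π) × 24.00 h = (0.0000/π) × 24.00 = 0.00 h.

0.00 h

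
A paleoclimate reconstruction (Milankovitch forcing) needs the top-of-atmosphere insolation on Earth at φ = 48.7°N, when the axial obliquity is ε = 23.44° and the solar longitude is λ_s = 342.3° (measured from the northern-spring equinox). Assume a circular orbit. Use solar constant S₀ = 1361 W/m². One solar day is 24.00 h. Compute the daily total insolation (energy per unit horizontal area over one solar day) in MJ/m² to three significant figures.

19.4 MJ/m²

Solar declination: sin δ = sin ε · sin λ_s = sin 23.44° × sin 342.3° = -0.12094, so δ = -6.946°.
cos H₀ = −tan(+48.7°) tan(-6.946°) = 0.1387, H₀ = 1.4317 rad.
Bracket: H₀ sin φ sin δ + cos φ cos δ sin H₀ = 1.4317×0.75126×-0.12094 + 0.66000×0.99266×0.99034 = -0.130081 + 0.648827 = 0.518746.
Q̄ = (S₀/π) × [bracket] = (1361/π) × 0.518746 = 224.73 W/m².
Daily total = Q̄ × 24.00 h × 3600 s/h = 224.73 × 24.00 × 3600 / 10⁶ = 19.42 MJ/m².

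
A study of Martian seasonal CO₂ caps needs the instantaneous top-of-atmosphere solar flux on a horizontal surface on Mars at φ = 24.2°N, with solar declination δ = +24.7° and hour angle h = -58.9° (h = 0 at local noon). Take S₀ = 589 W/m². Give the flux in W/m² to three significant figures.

353 W/m²

cos θ_z = sin φ sin δ + cos φ cos δ cos h = 0.171293 + 0.428035 = 0.599328.
Flux = S₀ · cos θ_z = 589 × 0.599328 = 353.0 W/m².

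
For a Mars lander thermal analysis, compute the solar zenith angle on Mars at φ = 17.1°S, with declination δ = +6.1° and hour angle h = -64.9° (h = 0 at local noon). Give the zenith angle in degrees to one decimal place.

cos θ_z = sin φ sin δ + cos φ cos δ cos h = -0.031246 + 0.403151 = 0.371905.
θ_z = arccos(0.371905) = 68.2°.

θ_z = 68.2°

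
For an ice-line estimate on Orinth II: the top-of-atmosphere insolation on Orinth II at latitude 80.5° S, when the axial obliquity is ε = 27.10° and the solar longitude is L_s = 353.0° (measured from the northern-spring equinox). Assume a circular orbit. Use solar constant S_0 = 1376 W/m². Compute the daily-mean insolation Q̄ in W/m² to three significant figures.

Solar declination: sin δ = sin ε · sin L_s = sin 27.10° × sin 353.0° = -0.05552, so δ = -3.183°.
cos h₀ = −tan(-80.5°) tan(-3.183°) = -0.3323, h₀ = 1.9095 rad.
Bracket: h₀ sin ϕ sin δ + cos ϕ cos δ sin h₀ = 1.9095×-0.98629×-0.05552 + 0.16505×0.99846×0.94318 = 0.104562 + 0.155432 = 0.259994.
Q̄ = (S_0/π) × [bracket] = (1376/π) × 0.259994 = 113.9 W/m².

Q̄ ≈ 114 W/m²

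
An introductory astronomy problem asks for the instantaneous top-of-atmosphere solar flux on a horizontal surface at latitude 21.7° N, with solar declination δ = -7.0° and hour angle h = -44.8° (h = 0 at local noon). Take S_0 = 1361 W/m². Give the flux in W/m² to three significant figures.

829 W/m²

cos θ_z = sin ϕ sin δ + cos ϕ cos δ cos h = -0.045061 + 0.654371 = 0.609310.
Flux = S_0 · cos θ_z = 1361 × 0.609310 = 829.3 W/m².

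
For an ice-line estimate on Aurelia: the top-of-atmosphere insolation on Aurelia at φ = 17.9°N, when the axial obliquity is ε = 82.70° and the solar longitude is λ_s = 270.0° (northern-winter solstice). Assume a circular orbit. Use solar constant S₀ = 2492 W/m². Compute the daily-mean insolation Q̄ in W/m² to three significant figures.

Solar declination: sin δ = sin ε · sin λ_s = sin 82.70° × sin 270.0° = -0.99189, so δ = -82.700°.
cos H₀ = −tan(+17.9°) tan(-82.700°) = 2.5213 ≥ 1 ⇒ polar night, H₀ = 0 and Q̄ = 0.

Q̄ ≈ 0.00 W/m²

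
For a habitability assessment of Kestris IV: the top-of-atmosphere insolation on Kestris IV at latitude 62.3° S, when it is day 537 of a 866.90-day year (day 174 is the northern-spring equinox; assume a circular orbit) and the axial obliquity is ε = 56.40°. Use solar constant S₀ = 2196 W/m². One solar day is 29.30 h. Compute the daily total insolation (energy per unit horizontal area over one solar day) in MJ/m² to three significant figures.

Solar longitude: λ_s = 360° × (537 − 174)/866.90 = 150.744°.
sin δ = sin 56.40° × sin 150.744° = 0.40706, so δ = +24.020°.
cos H₀ = −tan(-62.3°) tan(+24.020°) = 0.8488, H₀ = 0.5570 rad.
Bracket: H₀ sin φ sin δ + cos φ cos δ sin H₀ = 0.5570×-0.88539×0.40706 + 0.46484×0.91340×0.52865 = -0.200747 + 0.224457 = 0.023710.
Q̄ = (S₀/π) × [bracket] = (2196/π) × 0.023710 = 16.573 W/m².
Daily total = Q̄ × 29.30 h × 3600 s/h = 16.573 × 29.30 × 3600 / 10⁶ = 1.748 MJ/m².

1.75 MJ/m²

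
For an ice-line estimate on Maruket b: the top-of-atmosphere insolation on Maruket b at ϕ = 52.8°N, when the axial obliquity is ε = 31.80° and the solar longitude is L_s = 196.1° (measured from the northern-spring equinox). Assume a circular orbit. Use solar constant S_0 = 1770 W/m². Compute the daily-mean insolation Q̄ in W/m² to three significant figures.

Solar declination: sin δ = sin ε · sin L_s = sin 31.80° × sin 196.1° = -0.14613, so δ = -8.403°.
cos h₀ = −tan(+52.8°) tan(-8.403°) = 0.1946, h₀ = 1.3749 rad.
Bracket: h₀ sin ϕ sin δ + cos ϕ cos δ sin h₀ = 1.3749×0.79653×-0.14613 + 0.60460×0.98927×0.98088 = -0.160034 + 0.586677 = 0.426643.
Q̄ = (S_0/π) × [bracket] = (1770/π) × 0.426643 = 240.4 W/m².

Q̄ ≈ 240 W/m²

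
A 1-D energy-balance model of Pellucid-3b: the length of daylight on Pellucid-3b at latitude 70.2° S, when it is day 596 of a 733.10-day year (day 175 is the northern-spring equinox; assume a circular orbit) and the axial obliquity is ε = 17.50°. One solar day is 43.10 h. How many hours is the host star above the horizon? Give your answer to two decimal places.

26.89 h

Solar longitude: λ_s = 360° × (596 − 175)/733.10 = 206.739°.
sin δ = sin 17.50° × sin 206.739° = -0.13529, so δ = -7.776°.
cos H₀ = −tan φ · tan δ = −tan(-70.2°) × tan(-7.776°) = -0.3793, so H₀ = 1.9598 rad = 112.29°.
Daylight = 2H₀/(2π) × 43.10 h = (1.9598/π) × 43.10 = 26.89 h.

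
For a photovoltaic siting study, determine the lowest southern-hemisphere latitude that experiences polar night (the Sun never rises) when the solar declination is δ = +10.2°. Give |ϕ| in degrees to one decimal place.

Polar night requires cos h₀ = −tan ϕ tan δ ≥ 1, i.e. tan ϕ tan δ ≤ −1.
The boundary is |tan ϕ| · |tan δ| = 1, so |ϕ| = 90° − |δ| = 90° − 10.2° = 79.8° in the southern hemisphere.

|ϕ| = 79.8°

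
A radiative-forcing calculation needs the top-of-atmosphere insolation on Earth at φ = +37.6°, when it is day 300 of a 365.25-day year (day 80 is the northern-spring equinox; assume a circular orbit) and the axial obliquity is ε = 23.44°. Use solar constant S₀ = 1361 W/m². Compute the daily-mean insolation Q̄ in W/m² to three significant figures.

Q̄ ≈ 240 W/m²

Solar longitude: λ_s = 360° × (300 − 80)/365.25 = 216.838°.
sin δ = sin 23.44° × sin 216.838° = -0.23849, so δ = -13.798°.
cos H₀ = −tan(+37.6°) tan(-13.798°) = 0.1891, H₀ = 1.3805 rad.
Bracket: H₀ sin φ sin δ + cos φ cos δ sin H₀ = 1.3805×0.61015×-0.23849 + 0.79229×0.97114×0.98195 = -0.200883 + 0.755536 = 0.554653.
Q̄ = (S₀/π) × [bracket] = (1361/π) × 0.554653 = 240.3 W/m².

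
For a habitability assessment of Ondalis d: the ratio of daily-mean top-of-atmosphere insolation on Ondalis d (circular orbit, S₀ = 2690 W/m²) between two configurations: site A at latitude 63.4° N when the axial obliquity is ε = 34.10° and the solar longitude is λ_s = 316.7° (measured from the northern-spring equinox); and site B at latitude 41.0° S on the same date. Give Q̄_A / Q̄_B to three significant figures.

Q̄_A / Q̄_B ≈ 0.0238

— Configuration A (φ=+63.4°):
Solar declination: sin δ = sin ε · sin λ_s = sin 34.10° × sin 316.7° = -0.38450, so δ = -22.612°.
cos H₀ = −tan(+63.4°) tan(-22.612°) = 0.8318, H₀ = 0.5885 rad.
Bracket: H₀ sin φ sin δ + cos φ cos δ sin H₀ = 0.5885×0.89415×-0.38450 + 0.44776×0.92313×0.55513 = -0.202327 + 0.229458 = 0.027131.
Q̄ = (S₀/π) × [bracket] = (2690/π) × 0.027131 = 23.231 W/m².
— Configuration B (φ=-41.0°):
cos H₀ = −tan(-41.0°) tan(-22.612°) = -0.3621, H₀ = 1.9413 rad.
Bracket: H₀ sin φ sin δ + cos φ cos δ sin H₀ = 1.9413×-0.65606×-0.38450 + 0.75471×0.92313×0.93215 = 0.489703 + 0.649425 = 1.139128.
Q̄ = (S₀/π) × [bracket] = (2690/π) × 1.139128 = 975.38 W/m².
Ratio Q̄_A / Q̄_B = 23.231 / 975.38 = 0.02382.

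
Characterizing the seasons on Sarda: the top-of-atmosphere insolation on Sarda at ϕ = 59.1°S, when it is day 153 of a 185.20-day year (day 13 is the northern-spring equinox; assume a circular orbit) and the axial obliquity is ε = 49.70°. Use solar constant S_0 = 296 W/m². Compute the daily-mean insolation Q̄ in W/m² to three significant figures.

Q̄ ≈ 194 W/m²

Solar longitude: L_s = 360° × (153 − 13)/185.20 = 272.138°.
sin δ = sin 49.70° × sin 272.138° = -0.76214, so δ = -49.653°.
cos h₀ = −tan(-59.1°) tan(-49.653°) = -1.9670 ≤ −1 ⇒ polar day, h₀ = π.
Bracket: h₀ sin ϕ sin δ + cos ϕ cos δ sin h₀ = 3.1416×-0.85806×-0.76214 + 0.51354×0.64742×0.00000 = 2.054487 + 0.000000 = 2.054487.
Q̄ = (S_0/π) × [bracket] = (296/π) × 2.054487 = 193.6 W/m².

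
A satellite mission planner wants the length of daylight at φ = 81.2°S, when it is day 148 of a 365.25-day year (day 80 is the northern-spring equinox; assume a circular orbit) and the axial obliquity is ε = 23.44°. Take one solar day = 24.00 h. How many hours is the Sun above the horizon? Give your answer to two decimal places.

0.00 h

Solar longitude: λ_s = 360° × (148 − 80)/365.25 = 67.023°.
sin δ = sin 23.44° × sin 67.023° = 0.36623, so δ = +21.483°.
cos H₀ = −tan φ · tan δ = 2.5423 ≥ 1, so the Sun never rises (polar night) and H₀ = 0.
Daylight = 2H₀/(2π) × 24.00 h = (0.0000/π) × 24.00 = 0.00 h.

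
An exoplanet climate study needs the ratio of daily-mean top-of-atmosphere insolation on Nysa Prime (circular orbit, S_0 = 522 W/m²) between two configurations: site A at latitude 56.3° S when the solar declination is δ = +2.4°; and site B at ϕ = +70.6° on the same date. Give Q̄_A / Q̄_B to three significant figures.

— Configuration A (ϕ=-56.3°):
cos h₀ = −tan(-56.3°) tan(+2.400°) = 0.0628, h₀ = 1.5079 rad.
Bracket: h₀ sin ϕ sin δ + cos ϕ cos δ sin h₀ = 1.5079×-0.83195×0.04188 + 0.55484×0.99912×0.99802 = -0.052538 + 0.553254 = 0.500716.
Q̄ = (S_0/π) × [bracket] = (522/π) × 0.500716 = 83.198 W/m².
— Configuration B (ϕ=+70.6°):
cos h₀ = −tan(+70.6°) tan(+2.400°) = -0.1190, h₀ = 1.6901 rad.
Bracket: h₀ sin ϕ sin δ + cos ϕ cos δ sin h₀ = 1.6901×0.94322×0.04188 + 0.33216×0.99912×0.99289 = 0.066762 + 0.329508 = 0.396270.
Q̄ = (S_0/π) × [bracket] = (522/π) × 0.396270 = 65.843 W/m².
Ratio Q̄_A / Q̄_B = 83.198 / 65.843 = 1.264.

Q̄_A / Q̄_B ≈ 1.26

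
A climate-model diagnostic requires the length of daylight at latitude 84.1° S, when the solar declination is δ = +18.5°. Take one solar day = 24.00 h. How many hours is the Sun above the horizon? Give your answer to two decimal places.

0.00 h

cos h₀ = −tan ϕ · tan δ = 3.2378 ≥ 1, so the Sun never rises (polar night) and h₀ = 0.
Daylight = 2h₀/(2π) × 24.00 h = (0.0000/π) × 24.00 = 0.00 h.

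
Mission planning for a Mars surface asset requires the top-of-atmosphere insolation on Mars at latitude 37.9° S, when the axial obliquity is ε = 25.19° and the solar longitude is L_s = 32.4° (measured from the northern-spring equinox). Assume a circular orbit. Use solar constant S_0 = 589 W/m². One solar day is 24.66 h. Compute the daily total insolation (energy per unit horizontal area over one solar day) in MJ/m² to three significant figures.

Solar declination: sin δ = sin ε · sin L_s = sin 25.19° × sin 32.4° = 0.22806, so δ = +13.183°.
cos h₀ = −tan(-37.9°) tan(+13.183°) = 0.1823, h₀ = 1.3874 rad.
Bracket: h₀ sin ϕ sin δ + cos ϕ cos δ sin h₀ = 1.3874×-0.61429×0.22806 + 0.78908×0.97365×0.98323 = -0.194368 + 0.755404 = 0.561036.
Q̄ = (S_0/π) × [bracket] = (589/π) × 0.561036 = 105.19 W/m².
Daily total = Q̄ × 24.66 h × 3600 s/h = 105.19 × 24.66 × 3600 / 10⁶ = 9.338 MJ/m².

9.34 MJ/m²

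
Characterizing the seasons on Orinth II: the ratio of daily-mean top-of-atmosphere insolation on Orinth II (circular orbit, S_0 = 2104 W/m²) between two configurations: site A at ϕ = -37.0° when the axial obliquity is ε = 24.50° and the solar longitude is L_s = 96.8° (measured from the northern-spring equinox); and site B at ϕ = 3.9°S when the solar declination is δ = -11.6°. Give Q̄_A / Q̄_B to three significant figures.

Q̄_A / Q̄_B ≈ 0.382

— Configuration A (ϕ=-37.0°):
Solar declination: sin δ = sin ε · sin L_s = sin 24.50° × sin 96.8° = 0.41178, so δ = +24.316°.
cos h₀ = −tan(-37.0°) tan(+24.316°) = 0.3405, h₀ = 1.2233 rad.
Bracket: h₀ sin ϕ sin δ + cos ϕ cos δ sin h₀ = 1.2233×-0.60182×0.41178 + 0.79864×0.91129×0.94024 = -0.303155 + 0.684300 = 0.381145.
Q̄ = (S_0/π) × [bracket] = (2104/π) × 0.381145 = 255.26 W/m².
— Configuration B (ϕ=-3.9°):
cos h₀ = −tan(-3.9°) tan(-11.600°) = -0.0140, h₀ = 1.5848 rad.
Bracket: h₀ sin ϕ sin δ + cos ϕ cos δ sin h₀ = 1.5848×-0.06802×-0.20108 + 0.99768×0.97958×0.99990 = 0.021676 + 0.977210 = 0.998886.
Q̄ = (S_0/π) × [bracket] = (2104/π) × 0.998886 = 668.98 W/m².
Ratio Q̄_A / Q̄_B = 255.26 / 668.98 = 0.3816.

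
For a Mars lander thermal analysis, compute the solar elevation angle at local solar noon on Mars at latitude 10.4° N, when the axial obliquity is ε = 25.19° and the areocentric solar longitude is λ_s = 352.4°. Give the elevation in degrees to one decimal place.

sin δ = sin 25.19° × sin 352.4° = -0.05629, so δ = -3.227°.
At local noon the hour angle is zero, so the zenith angle equals |φ − δ| = |+10.4° − (-3.227°)| = 13.627°.
Elevation = 90° − 13.627° = 76.4°.

76.4°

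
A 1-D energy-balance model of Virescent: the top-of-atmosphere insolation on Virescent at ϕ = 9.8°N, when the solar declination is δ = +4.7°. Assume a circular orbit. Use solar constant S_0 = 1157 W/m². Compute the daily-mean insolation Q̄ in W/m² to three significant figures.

cos h₀ = −tan(+9.8°) tan(+4.700°) = -0.0142, h₀ = 1.5850 rad.
Bracket: h₀ sin ϕ sin δ + cos ϕ cos δ sin h₀ = 1.5850×0.17021×0.08194 + 0.98541×0.99664×0.99990 = 0.022106 + 0.982001 = 1.004107.
Q̄ = (S_0/π) × [bracket] = (1157/π) × 1.004107 = 369.8 W/m².

Q̄ ≈ 370 W/m²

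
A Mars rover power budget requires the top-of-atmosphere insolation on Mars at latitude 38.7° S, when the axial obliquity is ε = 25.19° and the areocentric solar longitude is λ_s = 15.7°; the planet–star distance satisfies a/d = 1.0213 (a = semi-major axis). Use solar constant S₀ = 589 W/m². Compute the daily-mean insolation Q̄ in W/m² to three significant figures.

Q̄ ≈ 130 W/m²

sin δ = sin 25.19° × sin 15.7° = 0.11517, so δ = +6.614°.
cos H₀ = −tan(-38.7°) tan(+6.614°) = 0.0929, H₀ = 1.4778 rad.
Bracket: H₀ sin φ sin δ + cos φ cos δ sin H₀ = 1.4778×-0.62524×0.11517 + 0.78043×0.99335×0.99568 = -0.106415 + 0.771891 = 0.665476.
Inverse-square distance factor (a/d)² = 1.0213² = 1.043054.
Q̄ = (S₀/π) × 1.043054 × [bracket] = (589/π) × 1.043054 × 0.665476 = 130.1 W/m².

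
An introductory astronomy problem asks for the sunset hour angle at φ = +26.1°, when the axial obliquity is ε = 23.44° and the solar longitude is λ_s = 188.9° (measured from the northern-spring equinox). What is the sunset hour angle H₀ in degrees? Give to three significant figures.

H₀ = 88.3°

Solar declination: sin δ = sin ε · sin λ_s = sin 23.44° × sin 188.9° = -0.06154, so δ = -3.528°.
cos H₀ = −tan φ · tan δ = −tan(+26.1°) × tan(-3.528°) = 0.0302, so H₀ = 1.5406 rad = 88.27°.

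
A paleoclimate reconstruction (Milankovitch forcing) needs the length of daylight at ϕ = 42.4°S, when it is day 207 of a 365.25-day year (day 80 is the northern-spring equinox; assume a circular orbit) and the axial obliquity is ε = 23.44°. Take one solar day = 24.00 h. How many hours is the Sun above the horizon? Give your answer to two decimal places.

Solar longitude: L_s = 360° × (207 − 80)/365.25 = 125.175°.
sin δ = sin 23.44° × sin 125.175° = 0.32515, so δ = +18.975°.
cos h₀ = −tan ϕ · tan δ = −tan(-42.4°) × tan(+18.975°) = 0.3140, so h₀ = 1.2514 rad = 71.70°.
Daylight = 2h₀/(2π) × 24.00 h = (1.2514/π) × 24.00 = 9.56 h.

9.56 h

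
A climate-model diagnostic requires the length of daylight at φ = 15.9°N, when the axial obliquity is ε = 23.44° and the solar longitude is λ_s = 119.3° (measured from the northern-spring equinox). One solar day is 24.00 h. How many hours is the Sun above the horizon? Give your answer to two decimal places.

Solar declination: sin δ = sin ε · sin λ_s = sin 23.44° × sin 119.3° = 0.34690, so δ = +20.298°.
cos H₀ = −tan φ · tan δ = −tan(+15.9°) × tan(+20.298°) = -0.1054, so H₀ = 1.6764 rad = 96.05°.
Daylight = 2H₀/(2π) × 24.00 h = (1.6764/π) × 24.00 = 12.81 h.

12.81 h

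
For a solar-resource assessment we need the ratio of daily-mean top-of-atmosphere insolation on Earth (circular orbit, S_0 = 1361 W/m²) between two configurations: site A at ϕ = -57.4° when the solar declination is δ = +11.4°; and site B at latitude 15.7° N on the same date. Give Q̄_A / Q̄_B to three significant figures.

— Configuration A (ϕ=-57.4°):
cos h₀ = −tan(-57.4°) tan(+11.400°) = 0.3153, h₀ = 1.2500 rad.
Bracket: h₀ sin ϕ sin δ + cos ϕ cos δ sin h₀ = 1.2500×-0.84245×0.19766 + 0.53877×0.98027×0.94900 = -0.208148 + 0.501205 = 0.293057.
Q̄ = (S_0/π) × [bracket] = (1361/π) × 0.293057 = 126.96 W/m².
— Configuration B (ϕ=+15.7°):
cos h₀ = −tan(+15.7°) tan(+11.400°) = -0.0567, h₀ = 1.6275 rad.
Bracket: h₀ sin ϕ sin δ + cos ϕ cos δ sin h₀ = 1.6275×0.27060×0.19766 + 0.96269×0.98027×0.99839 = 0.087050 + 0.942177 = 1.029227.
Q̄ = (S_0/π) × [bracket] = (1361/π) × 1.029227 = 445.88 W/m².
Ratio Q̄_A / Q̄_B = 126.96 / 445.88 = 0.2847.

Q̄_A / Q̄_B ≈ 0.285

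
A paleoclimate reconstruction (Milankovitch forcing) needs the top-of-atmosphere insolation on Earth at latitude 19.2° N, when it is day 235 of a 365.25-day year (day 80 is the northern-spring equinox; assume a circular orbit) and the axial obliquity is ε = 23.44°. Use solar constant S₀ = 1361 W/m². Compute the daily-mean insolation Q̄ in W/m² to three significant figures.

Solar longitude: λ_s = 360° × (235 − 80)/365.25 = 152.772°.
sin δ = sin 23.44° × sin 152.772° = 0.18200, so δ = +10.486°.
cos H₀ = −tan(+19.2°) tan(+10.486°) = -0.0645, H₀ = 1.6353 rad.
Bracket: H₀ sin φ sin δ + cos φ cos δ sin H₀ = 1.6353×0.32887×0.18200 + 0.94438×0.98330×0.99792 = 0.097880 + 0.926677 = 1.024557.
Q̄ = (S₀/π) × [bracket] = (1361/π) × 1.024557 = 443.9 W/m².

Q̄ ≈ 444 W/m²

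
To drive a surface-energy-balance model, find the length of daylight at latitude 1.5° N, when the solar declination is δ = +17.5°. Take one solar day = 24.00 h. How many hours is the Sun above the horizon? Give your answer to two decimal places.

12.06 h

cos H₀ = −tan φ · tan δ = −tan(+1.5°) × tan(+17.500°) = -0.0083, so H₀ = 1.5791 rad = 90.47°.
Daylight = 2H₀/(2π) × 24.00 h = (1.5791/π) × 24.00 = 12.06 h.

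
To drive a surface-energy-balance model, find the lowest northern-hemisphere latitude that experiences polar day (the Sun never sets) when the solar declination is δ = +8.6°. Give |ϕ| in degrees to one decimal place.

|ϕ| = 81.4°

Polar day requires cos h₀ = −tan ϕ tan δ ≤ −1, i.e. tan ϕ tan δ ≥ 1.
The boundary is |tan ϕ| · |tan δ| = 1, so |ϕ| = 90° − |δ| = 90° − 8.6° = 81.4° in the northern hemisphere.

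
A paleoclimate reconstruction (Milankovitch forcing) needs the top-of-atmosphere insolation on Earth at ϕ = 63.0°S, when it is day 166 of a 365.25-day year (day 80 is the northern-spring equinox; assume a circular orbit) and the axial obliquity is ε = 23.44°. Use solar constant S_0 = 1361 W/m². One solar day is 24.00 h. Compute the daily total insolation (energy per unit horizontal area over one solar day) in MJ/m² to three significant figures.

Solar longitude: L_s = 360° × (166 − 80)/365.25 = 84.764°.
sin δ = sin 23.44° × sin 84.764° = 0.39613, so δ = +23.336°.
cos h₀ = −tan(-63.0°) tan(+23.336°) = 0.8467, h₀ = 0.5610 rad.
Bracket: h₀ sin ϕ sin δ + cos ϕ cos δ sin h₀ = 0.5610×-0.89101×0.39613 + 0.45399×0.91820×0.53205 = -0.198008 + 0.221787 = 0.023779.
Q̄ = (S_0/π) × [bracket] = (1361/π) × 0.023779 = 10.302 W/m².
Daily total = Q̄ × 24.00 h × 3600 s/h = 10.302 × 24.00 × 3600 / 10⁶ = 0.8901 MJ/m².

0.890 MJ/m²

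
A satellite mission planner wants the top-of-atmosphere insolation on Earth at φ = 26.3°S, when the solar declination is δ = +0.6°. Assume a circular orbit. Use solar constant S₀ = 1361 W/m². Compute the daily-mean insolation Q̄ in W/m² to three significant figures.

cos H₀ = −tan(-26.3°) tan(+0.600°) = 0.0052, H₀ = 1.5656 rad.
Bracket: H₀ sin φ sin δ + cos φ cos δ sin H₀ = 1.5656×-0.44307×0.01047 + 0.89649×0.99995×0.99999 = -0.007263 + 0.896436 = 0.889173.
Q̄ = (S₀/π) × [bracket] = (1361/π) × 0.889173 = 385.2 W/m².

Q̄ ≈ 385 W/m²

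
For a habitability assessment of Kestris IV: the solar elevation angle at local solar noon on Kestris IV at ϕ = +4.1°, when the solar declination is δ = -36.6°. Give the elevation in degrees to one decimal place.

At local noon the hour angle is zero, so the zenith angle equals |ϕ − δ| = |+4.1° − (-36.600°)| = 40.700°.
Elevation = 90° − 40.700° = 49.3°.

49.3°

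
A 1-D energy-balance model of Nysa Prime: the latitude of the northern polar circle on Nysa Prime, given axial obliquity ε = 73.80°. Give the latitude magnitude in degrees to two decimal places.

The polar circle is the lowest latitude that experiences at least one full rotation of continuous daylight at the northern-summer solstice; it lies at |φ| = 90° − ε = 90° − 73.80° = 16.20°.

16.20°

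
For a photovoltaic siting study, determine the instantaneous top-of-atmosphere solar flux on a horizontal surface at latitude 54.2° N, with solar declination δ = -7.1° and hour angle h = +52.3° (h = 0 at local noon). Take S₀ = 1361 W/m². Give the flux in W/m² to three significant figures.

cos θ_z = sin φ sin δ + cos φ cos δ cos h = -0.100249 + 0.354974 = 0.254725.
Flux = S₀ · cos θ_z = 1361 × 0.254725 = 346.7 W/m².

347 W/m²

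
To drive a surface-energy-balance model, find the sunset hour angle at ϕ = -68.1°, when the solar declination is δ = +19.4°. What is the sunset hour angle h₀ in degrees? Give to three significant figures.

cos h₀ = −tan ϕ · tan δ = −tan(-68.1°) × tan(+19.400°) = 0.8760, so h₀ = 0.5033 rad = 28.83°.

h₀ = 28.8°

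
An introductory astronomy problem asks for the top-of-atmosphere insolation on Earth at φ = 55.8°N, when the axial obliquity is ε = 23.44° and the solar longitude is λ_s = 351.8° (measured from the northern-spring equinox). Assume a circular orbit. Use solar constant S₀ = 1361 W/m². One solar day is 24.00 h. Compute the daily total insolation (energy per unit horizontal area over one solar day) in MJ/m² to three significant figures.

Solar declination: sin δ = sin ε · sin λ_s = sin 23.44° × sin 351.8° = -0.05674, so δ = -3.252°.
cos H₀ = −tan(+55.8°) tan(-3.252°) = 0.0836, H₀ = 1.4871 rad.
Bracket: H₀ sin φ sin δ + cos φ cos δ sin H₀ = 1.4871×0.82708×-0.05674 + 0.56208×0.99839×0.99650 = -0.069787 + 0.559211 = 0.489424.
Q̄ = (S₀/π) × [bracket] = (1361/π) × 0.489424 = 212.03 W/m².
Daily total = Q̄ × 24.00 h × 3600 s/h = 212.03 × 24.00 × 3600 / 10⁶ = 18.32 MJ/m².

18.3 MJ/m²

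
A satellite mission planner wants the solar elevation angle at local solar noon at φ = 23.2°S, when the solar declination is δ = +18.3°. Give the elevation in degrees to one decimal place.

At local noon the hour angle is zero, so the zenith angle equals |φ − δ| = |-23.2° − (+18.300°)| = 41.500°.
Elevation = 90° − 41.500° = 48.5°.

48.5°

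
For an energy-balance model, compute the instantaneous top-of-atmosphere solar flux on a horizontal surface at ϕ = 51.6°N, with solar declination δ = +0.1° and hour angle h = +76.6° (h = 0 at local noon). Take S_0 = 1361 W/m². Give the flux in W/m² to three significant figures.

cos θ_z = sin ϕ sin δ + cos ϕ cos δ cos h = 0.001368 + 0.143949 = 0.145317.
Flux = S_0 · cos θ_z = 1361 × 0.145317 = 197.8 W/m².

198 W/m²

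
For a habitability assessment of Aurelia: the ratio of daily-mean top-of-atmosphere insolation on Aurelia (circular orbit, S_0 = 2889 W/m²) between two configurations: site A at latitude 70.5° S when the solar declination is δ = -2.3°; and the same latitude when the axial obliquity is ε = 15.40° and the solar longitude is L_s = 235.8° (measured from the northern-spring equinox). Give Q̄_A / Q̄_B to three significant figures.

— Configuration A (ϕ=-70.5°):
cos h₀ = −tan(-70.5°) tan(-2.300°) = -0.1134, h₀ = 1.6845 rad.
Bracket: h₀ sin ϕ sin δ + cos ϕ cos δ sin h₀ = 1.6845×-0.94264×-0.04013 + 0.33381×0.99919×0.99355 = 0.063722 + 0.331388 = 0.395110.
Q̄ = (S_0/π) × [bracket] = (2889/π) × 0.395110 = 363.34 W/m².
— Configuration B (ϕ=-70.5°):
Solar declination: sin δ = sin ε · sin L_s = sin 15.40° × sin 235.8° = -0.21964, so δ = -12.688°.
cos h₀ = −tan(-70.5°) tan(-12.688°) = -0.6358, h₀ = 2.2598 rad.
Bracket: h₀ sin ϕ sin δ + cos ϕ cos δ sin h₀ = 2.2598×-0.94264×-0.21964 + 0.33381×0.97558×0.77189 = 0.467872 + 0.251372 = 0.719244.
Q̄ = (S_0/π) × [bracket] = (2889/π) × 0.719244 = 661.41 W/m².
Ratio Q̄_A / Q̄_B = 363.34 / 661.41 = 0.5493.

Q̄_A / Q̄_B ≈ 0.549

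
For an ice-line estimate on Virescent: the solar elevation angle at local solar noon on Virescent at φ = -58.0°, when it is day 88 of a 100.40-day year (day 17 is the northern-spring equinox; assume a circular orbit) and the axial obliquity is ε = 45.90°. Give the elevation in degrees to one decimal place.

Solar longitude: λ_s = 360° × (88 − 17)/100.40 = 254.582°.
sin δ = sin 45.90° × sin 254.582° = -0.69228, so δ = -43.811°.
At local noon the hour angle is zero, so the zenith angle equals |φ − δ| = |-58.0° − (-43.811°)| = 14.189°.
Elevation = 90° − 14.189° = 75.8°.

75.8°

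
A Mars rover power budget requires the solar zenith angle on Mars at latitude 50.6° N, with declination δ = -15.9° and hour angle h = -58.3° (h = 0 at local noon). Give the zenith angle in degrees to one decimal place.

cos θ_z = sin ϕ sin δ + cos ϕ cos δ cos h = -0.211697 + 0.320772 = 0.109075.
θ_z = arccos(0.109075) = 83.7°.

θ_z = 83.7°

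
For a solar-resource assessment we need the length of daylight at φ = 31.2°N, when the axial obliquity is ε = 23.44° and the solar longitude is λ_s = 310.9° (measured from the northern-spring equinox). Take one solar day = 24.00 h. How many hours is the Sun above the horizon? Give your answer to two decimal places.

Solar declination: sin δ = sin ε · sin λ_s = sin 23.44° × sin 310.9° = -0.30067, so δ = -17.498°.
cos H₀ = −tan φ · tan δ = −tan(+31.2°) × tan(-17.498°) = 0.1909, so H₀ = 1.3787 rad = 78.99°.
Daylight = 2H₀/(2π) × 24.00 h = (1.3787/π) × 24.00 = 10.53 h.

10.53 h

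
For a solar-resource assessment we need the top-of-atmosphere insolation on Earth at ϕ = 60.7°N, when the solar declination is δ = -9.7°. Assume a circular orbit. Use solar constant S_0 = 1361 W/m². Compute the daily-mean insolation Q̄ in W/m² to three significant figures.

cos h₀ = −tan(+60.7°) tan(-9.700°) = 0.3046, h₀ = 1.2613 rad.
Bracket: h₀ sin ϕ sin δ + cos ϕ cos δ sin h₀ = 1.2613×0.87207×-0.16849 + 0.48938×0.98570×0.95248 = -0.185329 + 0.459459 = 0.274130.
Q̄ = (S_0/π) × [bracket] = (1361/π) × 0.274130 = 118.8 W/m².

Q̄ ≈ 119 W/m²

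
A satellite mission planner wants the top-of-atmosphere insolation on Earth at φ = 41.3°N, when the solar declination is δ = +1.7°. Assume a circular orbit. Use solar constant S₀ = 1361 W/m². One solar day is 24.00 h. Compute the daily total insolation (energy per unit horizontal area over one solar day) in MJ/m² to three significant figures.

29.3 MJ/m²

cos H₀ = −tan(+41.3°) tan(+1.700°) = -0.0261, H₀ = 1.5969 rad.
Bracket: H₀ sin φ sin δ + cos φ cos δ sin H₀ = 1.5969×0.66000×0.02967 + 0.75126×0.99956×0.99966 = 0.031271 + 0.750674 = 0.781945.
Q̄ = (S₀/π) × [bracket] = (1361/π) × 0.781945 = 338.75 W/m².
Daily total = Q̄ × 24.00 h × 3600 s/h = 338.75 × 24.00 × 3600 / 10⁶ = 29.27 MJ/m².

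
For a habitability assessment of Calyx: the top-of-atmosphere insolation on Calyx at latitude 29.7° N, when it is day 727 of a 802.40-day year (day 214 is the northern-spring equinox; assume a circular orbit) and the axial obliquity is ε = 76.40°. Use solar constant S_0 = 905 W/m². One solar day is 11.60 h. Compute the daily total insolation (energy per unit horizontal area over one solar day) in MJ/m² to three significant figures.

1.45 MJ/m²

Solar longitude: L_s = 360° × (727 − 214)/802.40 = 230.160°.
sin δ = sin 76.40° × sin 230.160° = -0.74630, so δ = -48.271°.
cos h₀ = −tan(+29.7°) tan(-48.271°) = 0.6395, h₀ = 0.8769 rad.
Bracket: h₀ sin ϕ sin δ + cos ϕ cos δ sin h₀ = 0.8769×0.49546×-0.74630 + 0.86863×0.66561×0.76876 = -0.324244 + 0.444473 = 0.120229.
Q̄ = (S_0/π) × [bracket] = (905/π) × 0.120229 = 34.634 W/m².
Daily total = Q̄ × 11.60 h × 3600 s/h = 34.634 × 11.60 × 3600 / 10⁶ = 1.446 MJ/m².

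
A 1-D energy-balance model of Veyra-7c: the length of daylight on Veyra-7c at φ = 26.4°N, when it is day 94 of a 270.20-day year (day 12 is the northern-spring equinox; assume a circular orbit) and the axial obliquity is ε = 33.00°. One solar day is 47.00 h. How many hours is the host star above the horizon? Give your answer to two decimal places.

Solar longitude: λ_s = 360° × (94 − 12)/270.20 = 109.252°.
sin δ = sin 33.00° × sin 109.252° = 0.51418, so δ = +30.943°.
cos H₀ = −tan φ · tan δ = −tan(+26.4°) × tan(+30.943°) = -0.2976, so H₀ = 1.8730 rad = 107.31°.
Daylight = 2H₀/(2π) × 47.00 h = (1.8730/π) × 47.00 = 28.02 h.

28.02 h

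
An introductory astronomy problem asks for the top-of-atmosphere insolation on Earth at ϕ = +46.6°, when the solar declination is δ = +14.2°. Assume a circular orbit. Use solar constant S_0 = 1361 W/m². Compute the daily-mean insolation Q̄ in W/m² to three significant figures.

Q̄ ≈ 420 W/m²

cos h₀ = −tan(+46.6°) tan(+14.200°) = -0.2676, h₀ = 1.8417 rad.
Bracket: h₀ sin ϕ sin δ + cos ϕ cos δ sin h₀ = 1.8417×0.72657×0.24531 + 0.68709×0.96945×0.96354 = 0.328255 + 0.641813 = 0.970068.
Q̄ = (S_0/π) × [bracket] = (1361/π) × 0.970068 = 420.3 W/m².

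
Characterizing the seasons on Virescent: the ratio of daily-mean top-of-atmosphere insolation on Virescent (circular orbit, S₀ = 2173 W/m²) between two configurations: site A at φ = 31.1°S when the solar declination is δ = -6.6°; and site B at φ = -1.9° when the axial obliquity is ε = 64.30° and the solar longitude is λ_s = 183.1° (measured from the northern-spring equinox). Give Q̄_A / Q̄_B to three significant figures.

— Configuration A (φ=-31.1°):
cos H₀ = −tan(-31.1°) tan(-6.600°) = -0.0698, H₀ = 1.6407 rad.
Bracket: H₀ sin φ sin δ + cos φ cos δ sin H₀ = 1.6407×-0.51653×-0.11494 + 0.85627×0.99337×0.99756 = 0.097408 + 0.848517 = 0.945925.
Q̄ = (S₀/π) × [bracket] = (2173/π) × 0.945925 = 654.28 W/m².
— Configuration B (φ=-1.9°):
Solar declination: sin δ = sin ε · sin λ_s = sin 64.30° × sin 183.1° = -0.04873, so δ = -2.793°.
cos H₀ = −tan(-1.9°) tan(-2.793°) = -0.0016, H₀ = 1.5724 rad.
Bracket: H₀ sin φ sin δ + cos φ cos δ sin H₀ = 1.5724×-0.03316×-0.04873 + 0.99945×0.99881×1.00000 = 0.002541 + 0.998261 = 1.000802.
Q̄ = (S₀/π) × [bracket] = (2173/π) × 1.000802 = 692.24 W/m².
Ratio Q̄_A / Q̄_B = 654.28 / 692.24 = 0.9452.

Q̄_A / Q̄_B ≈ 0.945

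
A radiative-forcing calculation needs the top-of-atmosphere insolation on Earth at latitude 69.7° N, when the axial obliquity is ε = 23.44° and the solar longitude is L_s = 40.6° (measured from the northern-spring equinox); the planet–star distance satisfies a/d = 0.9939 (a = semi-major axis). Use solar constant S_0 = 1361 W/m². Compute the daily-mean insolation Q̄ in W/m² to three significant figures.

Solar declination: sin δ = sin ε · sin L_s = sin 23.44° × sin 40.6° = 0.25887, so δ = +15.003°.
cos h₀ = −tan(+69.7°) tan(+15.003°) = -0.7245, h₀ = 2.3811 rad.
Bracket: h₀ sin ϕ sin δ + cos ϕ cos δ sin h₀ = 2.3811×0.93789×0.25887 + 0.34694×0.96591×0.68926 = 0.578111 + 0.230980 = 0.809091.
Inverse-square distance factor (a/d)² = 0.9939² = 0.987837.
Q̄ = (S_0/π) × 0.987837 × [bracket] = (1361/π) × 0.987837 × 0.809091 = 346.3 W/m².

Q̄ ≈ 346 W/m²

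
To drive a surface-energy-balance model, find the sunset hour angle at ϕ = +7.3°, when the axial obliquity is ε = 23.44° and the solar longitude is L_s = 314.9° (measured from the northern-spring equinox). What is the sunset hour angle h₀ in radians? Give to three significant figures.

Solar declination: sin δ = sin ε · sin L_s = sin 23.44° × sin 314.9° = -0.28177, so δ = -16.366°.
cos h₀ = −tan ϕ · tan δ = −tan(+7.3°) × tan(-16.366°) = 0.0376, so h₀ = 1.5332 rad = 87.84°.

h₀ = 1.53 rad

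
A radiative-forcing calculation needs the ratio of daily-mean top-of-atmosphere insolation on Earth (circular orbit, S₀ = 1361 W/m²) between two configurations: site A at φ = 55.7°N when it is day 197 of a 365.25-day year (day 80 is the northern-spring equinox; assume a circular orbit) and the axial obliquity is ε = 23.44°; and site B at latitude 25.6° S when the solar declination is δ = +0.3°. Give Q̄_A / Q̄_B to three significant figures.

— Configuration A (φ=+55.7°):
Solar longitude: λ_s = 360° × (197 − 80)/365.25 = 115.318°.
sin δ = sin 23.44° × sin 115.318° = 0.35958, so δ = +21.074°.
cos H₀ = −tan(+55.7°) tan(+21.074°) = -0.5649, H₀ = 2.1711 rad.
Bracket: H₀ sin φ sin δ + cos φ cos δ sin H₀ = 2.1711×0.82610×0.35958 + 0.56353×0.93311×0.82515 = 0.644923 + 0.433893 = 1.078816.
Q̄ = (S₀/π) × [bracket] = (1361/π) × 1.078816 = 467.36 W/m².
— Configuration B (φ=-25.6°):
cos H₀ = −tan(-25.6°) tan(+0.300°) = 0.0025, H₀ = 1.5683 rad.
Bracket: H₀ sin φ sin δ + cos φ cos δ sin H₀ = 1.5683×-0.43209×0.00524 + 0.90183×0.99999×1.00000 = -0.003551 + 0.901821 = 0.898270.
Q̄ = (S₀/π) × [bracket] = (1361/π) × 0.898270 = 389.15 W/m².
Ratio Q̄_A / Q̄_B = 467.36 / 389.15 = 1.201.

Q̄_A / Q̄_B ≈ 1.20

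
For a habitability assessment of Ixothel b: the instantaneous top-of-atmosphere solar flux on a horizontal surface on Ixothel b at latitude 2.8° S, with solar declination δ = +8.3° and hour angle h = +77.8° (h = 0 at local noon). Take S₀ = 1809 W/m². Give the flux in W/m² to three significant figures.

365 W/m²

cos θ_z = sin φ sin δ + cos φ cos δ cos h = -0.007052 + 0.208862 = 0.201810.
Flux = S₀ · cos θ_z = 1809 × 0.201810 = 365.1 W/m².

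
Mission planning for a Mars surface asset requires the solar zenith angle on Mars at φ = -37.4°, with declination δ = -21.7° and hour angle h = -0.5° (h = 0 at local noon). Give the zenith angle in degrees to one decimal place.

θ_z = 15.7°

cos θ_z = sin φ sin δ + cos φ cos δ cos h = 0.224575 + 0.738088 = 0.962663.
θ_z = arccos(0.962663) = 15.7°.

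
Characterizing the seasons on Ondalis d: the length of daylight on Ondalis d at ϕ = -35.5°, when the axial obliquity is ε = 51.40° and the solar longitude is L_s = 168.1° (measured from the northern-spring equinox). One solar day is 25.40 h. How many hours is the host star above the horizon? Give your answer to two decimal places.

11.76 h

Solar declination: sin δ = sin ε · sin L_s = sin 51.40° × sin 168.1° = 0.16115, so δ = +9.274°.
cos h₀ = −tan ϕ · tan δ = −tan(-35.5°) × tan(+9.274°) = 0.1165, so h₀ = 1.4541 rad = 83.31°.
Daylight = 2h₀/(2π) × 25.40 h = (1.4541/π) × 25.40 = 11.76 h.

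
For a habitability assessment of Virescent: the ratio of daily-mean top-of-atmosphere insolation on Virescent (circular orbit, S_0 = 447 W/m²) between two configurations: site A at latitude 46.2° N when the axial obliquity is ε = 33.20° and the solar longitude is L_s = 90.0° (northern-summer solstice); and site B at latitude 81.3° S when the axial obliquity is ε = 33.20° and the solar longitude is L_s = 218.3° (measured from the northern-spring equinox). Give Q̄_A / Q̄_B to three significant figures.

— Configuration A (ϕ=+46.2°):
Solar declination: sin δ = sin ε · sin L_s = sin 33.20° × sin 90.0° = 0.54756, so δ = +33.200°.
cos h₀ = −tan(+46.2°) tan(+33.200°) = -0.6824, h₀ = 2.3218 rad.
Bracket: h₀ sin ϕ sin δ + cos ϕ cos δ sin h₀ = 2.3218×0.72176×0.54756 + 0.69214×0.83676×0.73099 = 0.917591 + 0.423357 = 1.340948.
Q̄ = (S_0/π) × [bracket] = (447/π) × 1.340948 = 190.80 W/m².
— Configuration B (ϕ=-81.3°):
Solar declination: sin δ = sin ε · sin L_s = sin 33.20° × sin 218.3° = -0.33937, so δ = -19.838°.
cos h₀ = −tan(-81.3°) tan(-19.838°) = -2.3577 ≤ −1 ⇒ polar day, h₀ = π.
Bracket: h₀ sin ϕ sin δ + cos ϕ cos δ sin h₀ = 3.1416×-0.98849×-0.33937 + 0.15126×0.94065×0.00000 = 1.053893 + 0.000000 = 1.053893.
Q̄ = (S_0/π) × [bracket] = (447/π) × 1.053893 = 149.95 W/m².
Ratio Q̄_A / Q̄_B = 190.80 / 149.95 = 1.272.

Q̄_A / Q̄_B ≈ 1.27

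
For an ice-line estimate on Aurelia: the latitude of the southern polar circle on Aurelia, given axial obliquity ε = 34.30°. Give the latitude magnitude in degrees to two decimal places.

55.70°

The polar circle is the lowest latitude that experiences at least one full rotation of continuous darkness at the northern-summer solstice; it lies at |φ| = 90° − ε = 90° − 34.30° = 55.70°.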